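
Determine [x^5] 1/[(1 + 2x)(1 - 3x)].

133

Partial fractions give a closed form: a_n = (2/5)·(-2)^n + (3/5)·3^n.
At n = 5: a_5 = 133.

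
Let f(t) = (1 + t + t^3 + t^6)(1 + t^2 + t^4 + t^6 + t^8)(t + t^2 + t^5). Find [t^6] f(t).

4

(1 + t + t^3 + t^6) has coefficients 1,1,0,1,0,0,1 for degrees 0…6.
(1 + t^2 + t^4 + t^6 + t^8) has coefficients 1,0,1,0,1,0,1 for degrees 0…6.
Finally multiplying by (t + t^2 + t^5), the product of all factors after the first has coefficients 0,1,1,1,1,2,1 for degrees 0…6.
[t^6] = 1·1 + 1·2 + 1·1 + 1·0 = 4.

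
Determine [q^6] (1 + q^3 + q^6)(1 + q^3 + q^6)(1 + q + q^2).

3

(1 + q^3 + q^6) has coefficients 1,0,0,1,0,0,1 for degrees 0…6.
(1 + q^3 + q^6) has coefficients 1,0,0,1,0,0,1 for degrees 0…6.
Finally multiplying by (1 + q + q^2), the product of all factors after the first has coefficients 1,1,1,1,1,1,1 for degrees 0…6.
[q^6] = 1·1 + 1·1 + 1·1 = 3.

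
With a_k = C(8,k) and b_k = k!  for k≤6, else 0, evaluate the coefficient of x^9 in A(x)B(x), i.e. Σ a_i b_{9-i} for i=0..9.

50249

Write out a_i and b_{9-i} for i = 0,…,9 and sum the products.
Σ = 1·0 + 8·0 + 28·0 + 56·720 + 70·120 + 56·24 + 28·6 + 8·2 + 1·1 + 0·1 = 50249.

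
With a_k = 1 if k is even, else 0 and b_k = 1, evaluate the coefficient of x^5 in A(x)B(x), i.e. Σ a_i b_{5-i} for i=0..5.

3

This is [x^5] in the product of the two ordinary generating functions.
Σ = 1·1 + 0·1 + 1·1 + 0·1 + 1·1 + 0·1 = 3.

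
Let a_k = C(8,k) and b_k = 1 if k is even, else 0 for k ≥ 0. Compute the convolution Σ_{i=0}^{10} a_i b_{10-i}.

128

This is [x^10] in the product of the two ordinary generating functions.
Σ = 1·1 + 8·0 + 28·1 + 56·0 + 70·1 + 56·0 + 28·1 + 8·0 + 1·1 + 0·0 + 0·1 = 128.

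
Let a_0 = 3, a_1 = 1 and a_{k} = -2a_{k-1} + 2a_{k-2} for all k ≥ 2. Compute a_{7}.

-392

The ordinary generating function has denominator 1 + 2z - 2z^2.
Iterating the recurrence: a_0,…,a_{7} = 3, 1, 4, -6, 20, -52, 144, -392.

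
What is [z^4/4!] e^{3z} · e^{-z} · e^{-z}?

1

The EGF product rule gives c_4 = Σ_{k_1+k_2+k_3=4} C(4; k_1,k_2,k_3) · ∏ g_i(k_i), where e^{3z} gives (3)^k; e^{-z} gives (-1)^k; e^{-z} gives (-1)^k.
g_1(k) for k = 0…4: 1, 3, 9, 27, 81.
g_2(k) for k = 0…4: 1, -1, 1, -1, 1.
g_3(k) for k = 0…4: 1, -1, 1, -1, 1.
First combine the last two factors: h(k) = Σ_j C(k,j)·g_2(j)·g_3(k−j) for k = 0…4: 1, -2, 4, -8, 16.
c_4 = Σ_k C(4,k)·g_1(k)·h(4−k) = 1·1·16 + 4·3·(-8) + 6·9·4 + 4·27·(-2) + 1·81·1 = 16 − 96 + 216 − 216 + 81 = 1.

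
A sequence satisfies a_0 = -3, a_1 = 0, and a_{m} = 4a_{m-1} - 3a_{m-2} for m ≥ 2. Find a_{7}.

3276

The ordinary generating function has denominator 1 - 4z + 3z^2.
Iterating the recurrence: a_0,…,a_{7} = -3, 0, 9, 36, 117, 360, 1089, 3276.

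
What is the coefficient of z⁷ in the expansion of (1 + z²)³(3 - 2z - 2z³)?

(1 + z²)³ has coefficients 1,0,3,0,3,0,1 for degrees 0…6.
(3 - 2z - 2z³) has coefficients 3,-2,0,-2,0,0,0,0 for degrees 0…7.
[z⁷] = 1·0 + 3·0 + 3·(-2) + 1·(-2) = -8.

-8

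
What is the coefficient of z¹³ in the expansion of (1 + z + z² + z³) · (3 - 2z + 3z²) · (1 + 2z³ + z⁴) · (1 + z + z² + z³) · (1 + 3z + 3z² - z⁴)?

(1 + z + z² + z³) has coefficients 1,1,1,1 for degrees 0…3.
(3 - 2z + 3z²) has coefficients 3,-2,3,0,0,0,0,0,0,0,0,0,0,0 for degrees 0…13.
Multiplying by (1 + 2z³ + z⁴) gives running coefficients 3,-2,3,6,-1,4,3,0,0,0,0,0,0,0 for degrees 0…13.
Multiplying by (1 + z + z² + z³) gives running coefficients 3,1,4,10,6,12,12,6,7,3,0,0,0,0 for degrees 0…13.
Finally multiplying by (1 + 3z + 3z² - z⁴), the product of all factors after the first has coefficients 3,10,16,25,45,59,62,68,55,30,18,3,-7,-3 for degrees 0…13.
[z¹³] = 1·(-3) + 1·(-7) + 1·3 + 1·18 = 11.

11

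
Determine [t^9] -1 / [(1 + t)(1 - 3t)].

The denominator gives the recurrence a_n = 2a_(n−1) + 3a_(n−2) for n ≥ 2; the numerator fixes a_0 = -1, a_1 = -2.
Iterating: -1, -2, -7, -20, -61, -182, -547, -1640, -4921, -14762, so a_9 = -14762.

-14762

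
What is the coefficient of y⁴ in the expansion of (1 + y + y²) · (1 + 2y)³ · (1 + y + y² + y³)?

(1 + y + y²) has coefficients 1,1,1 for degrees 0…2.
(1 + 2y)³ has coefficients 1,6,12,8,0 for degrees 0…4.
Finally multiplying by (1 + y + y² + y³), the product of all factors after the first has coefficients 1,7,19,27,26 for degrees 0…4.
[y⁴] = 1·26 + 1·27 + 1·19 = 72.

72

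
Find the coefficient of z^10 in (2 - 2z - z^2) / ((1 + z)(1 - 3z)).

The denominator gives the recurrence a_n = 2a_(n−1) + 3a_(n−2) for n ≥ 3; the numerator fixes a_0 = 2, a_1 = 2, a_2 = 9.
Iterating: 2, 2, 9, 24, 75, 222, 669, 2004, 6015, 18042, 54129, so a_10 = 54129.

54129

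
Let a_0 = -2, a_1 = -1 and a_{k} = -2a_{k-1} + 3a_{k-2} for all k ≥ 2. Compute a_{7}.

The ordinary generating function has denominator 1 + 2x - 3x^2.
Iterating the recurrence: a_0,…,a_{7} = -2, -1, -4, 5, -22, 59, -184, 545.

545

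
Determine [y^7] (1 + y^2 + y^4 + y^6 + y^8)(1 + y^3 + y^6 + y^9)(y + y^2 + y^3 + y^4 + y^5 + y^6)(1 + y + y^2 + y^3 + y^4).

(1 + y^2 + y^4 + y^6 + y^8) has coefficients 1,0,1,0,1,0,1,0 for degrees 0…7.
(1 + y^3 + y^6 + y^9) has coefficients 1,0,0,1,0,0,1,0 for degrees 0…7.
Multiplying by (y + y^2 + y^3 + y^4 + y^5 + y^6) gives running coefficients 0,1,1,1,2,2,2,2 for degrees 0…7.
Finally multiplying by (1 + y + y^2 + y^3 + y^4), the product of all factors after the first has coefficients 0,1,2,3,5,7,8,9 for degrees 0…7.
[y^7] = 1·9 + 1·7 + 1·3 + 1·1 = 20.

20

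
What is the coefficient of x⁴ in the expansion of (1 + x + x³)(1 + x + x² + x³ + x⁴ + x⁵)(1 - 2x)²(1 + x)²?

3

(1 + x + x³) has coefficients 1,1,0,1 for degrees 0…3.
(1 + x + x² + x³ + x⁴ + x⁵) has coefficients 1,1,1,1,1 for degrees 0…4.
Multiplying by (1 - 2x)² gives running coefficients 1,-3,1,1,1 for degrees 0…4.
Finally multiplying by (1 + x)², the product of all factors after the first has coefficients 1,-1,-4,0,4 for degrees 0…4.
[x⁴] = 1·4 + 1·0 + 1·(-1) = 3.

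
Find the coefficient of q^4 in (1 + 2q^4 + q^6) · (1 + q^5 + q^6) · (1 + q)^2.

(1 + 2q^4 + q^6) has coefficients 1,0,0,0,2 for degrees 0…4.
(1 + q^5 + q^6) has coefficients 1,0,0,0,0 for degrees 0…4.
Finally multiplying by (1 + q)^2, the product of all factors after the first has coefficients 1,2,1,0,0 for degrees 0…4.
[q^4] = 1·0 + 2·1 = 2.

2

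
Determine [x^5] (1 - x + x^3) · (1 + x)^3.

(1 - x + x^3) has coefficients 1,-1,0,1 for degrees 0…3.
(1 + x)^3 has coefficients 1,3,3,1,0,0 for degrees 0…5.
[x^5] = 1·0 − 1·0 + 1·3 = 3.

3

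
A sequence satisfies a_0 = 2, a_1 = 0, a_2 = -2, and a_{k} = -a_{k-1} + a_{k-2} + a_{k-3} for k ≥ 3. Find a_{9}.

16

The ordinary generating function has denominator 1 + t - t^2 - t^3.
Iterating the recurrence: a_0,…,a_{9} = 2, 0, -2, 4, -6, 8, -10, 12, -14, 16.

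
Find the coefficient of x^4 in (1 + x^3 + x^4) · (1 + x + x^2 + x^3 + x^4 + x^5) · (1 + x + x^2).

(1 + x^3 + x^4) has coefficients 1,0,0,1,1 for degrees 0…4.
(1 + x + x^2 + x^3 + x^4 + x^5) has coefficients 1,1,1,1,1 for degrees 0…4.
Finally multiplying by (1 + x + x^2), the product of all factors after the first has coefficients 1,2,3,3,3 for degrees 0…4.
[x^4] = 1·3 + 1·2 + 1·1 = 6.

6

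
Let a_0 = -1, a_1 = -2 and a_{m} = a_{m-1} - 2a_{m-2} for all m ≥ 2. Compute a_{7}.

The ordinary generating function has denominator 1 - z + 2z^2.
Iterating the recurrence: a_0,…,a_{7} = -1, -2, 0, 4, 4, -4, -12, -4.

-4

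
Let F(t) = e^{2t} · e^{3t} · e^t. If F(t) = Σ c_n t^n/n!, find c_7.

The EGF product rule gives c_7 = Σ_{k_1+k_2+k_3=7} C(7; k_1,k_2,k_3) · ∏ g_i(k_i), where e^{2t} gives (2)^k; e^{3t} gives (3)^k; e^t gives (1)^k.
g_1(k) for k = 0…7: 1, 2, 4, 8, 16, 32, 64, 128.
g_2(k) for k = 0…7: 1, 3, 9, 27, 81, 243, 729, 2187.
g_3(k) for k = 0…7: 1, 1, 1, 1, 1, 1, 1, 1.
First combine the last two factors: h(k) = Σ_j C(k,j)·g_2(j)·g_3(k−j) for k = 0…7: 1, 4, 16, 64, 256, 1024, 4096, 16384.
c_7 = Σ_k C(7,k)·g_1(k)·h(7−k) = 1·1·16384 + 7·2·4096 + 21·4·1024 + 35·8·256 + 35·16·64 + 21·32·16 + 7·64·4 + 1·128·1 = 16384 + 57344 + 86016 + 71680 + 35840 + 10752 + 1792 + 128 = 279936.

279936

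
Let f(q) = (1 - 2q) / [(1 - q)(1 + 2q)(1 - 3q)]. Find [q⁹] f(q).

Partial fractions give a closed form: a_n = (1/6)·1^n + (8/15)·(-2)^n + (3/10)·3^n.
At n = 9: a_9 = 5632.

5632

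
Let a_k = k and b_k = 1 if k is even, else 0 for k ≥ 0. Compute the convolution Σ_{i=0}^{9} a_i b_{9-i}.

25

Write out a_i and b_{9-i} for i = 0,…,9 and sum the products.
Σ = 0·0 + 1·1 + 2·0 + 3·1 + 4·0 + 5·1 + 6·0 + 7·1 + 8·0 + 9·1 = 25.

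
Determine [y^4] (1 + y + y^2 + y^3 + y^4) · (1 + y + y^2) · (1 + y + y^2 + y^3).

(1 + y + y^2 + y^3 + y^4) has coefficients 1,1,1,1,1 for degrees 0…4.
(1 + y + y^2) has coefficients 1,1,1,0,0 for degrees 0…4.
Finally multiplying by (1 + y + y^2 + y^3), the product of all factors after the first has coefficients 1,2,3,3,2 for degrees 0…4.
[y^4] = 1·2 + 1·3 + 1·3 + 1·2 + 1·1 = 11.

11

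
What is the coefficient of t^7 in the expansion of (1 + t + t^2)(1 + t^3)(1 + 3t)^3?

54

(1 + t + t^2) has coefficients 1,1,1 for degrees 0…2.
(1 + t^3) has coefficients 1,0,0,1,0,0,0,0 for degrees 0…7.
Finally multiplying by (1 + 3t)^3, the product of all factors after the first has coefficients 1,9,27,28,9,27,27,0 for degrees 0…7.
[t^7] = 1·0 + 1·27 + 1·27 = 54.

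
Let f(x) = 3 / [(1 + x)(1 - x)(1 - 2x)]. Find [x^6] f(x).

255

Partial fractions give a closed form: a_n = (1/2)·(-1)^n + (-3/2)·1^n + (4)·2^n.
At n = 6: a_6 = 255.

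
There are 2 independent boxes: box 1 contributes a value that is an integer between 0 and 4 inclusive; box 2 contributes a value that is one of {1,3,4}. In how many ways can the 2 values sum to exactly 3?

2

The generating function for the choices is (1 + q + q² + q³ + q⁴)·(q + q³ + q⁴); the count is [q³].
(1 + q + q² + q³ + q⁴) has coefficients 1,1,1,1 for degrees 0…3.
(q + q³ + q⁴) has coefficients 0,1,0,1 for degrees 0…3.
[q³] = 1·1 + 1·0 + 1·1 + 1·0 = 2.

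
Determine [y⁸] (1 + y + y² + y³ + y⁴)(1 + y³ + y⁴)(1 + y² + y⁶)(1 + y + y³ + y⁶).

15

(1 + y + y² + y³ + y⁴) has coefficients 1,1,1,1,1 for degrees 0…4.
(1 + y³ + y⁴) has coefficients 1,0,0,1,1,0,0,0,0 for degrees 0…8.
Multiplying by (1 + y² + y⁶) gives running coefficients 1,0,1,1,1,1,2,0,0 for degrees 0…8.
Finally multiplying by (1 + y + y³ + y⁶), the product of all factors after the first has coefficients 1,1,1,3,2,3,5,3,2 for degrees 0…8.
[y⁸] = 1·2 + 1·3 + 1·5 + 1·3 + 1·2 = 15.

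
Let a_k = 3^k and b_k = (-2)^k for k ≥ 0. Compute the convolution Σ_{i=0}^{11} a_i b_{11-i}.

Write out a_i and b_{11-i} for i = 0,…,11 and sum the products.
Σ = 1·(-2048) + 3·1024 + 9·(-512) + 27·256 + 81·(-128) + 243·64 + 729·(-32) + 2187·16 + 6561·(-8) + 19683·4 + 59049·(-2) + 177147·1 = 105469.

105469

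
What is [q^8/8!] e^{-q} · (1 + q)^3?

-191

The EGF product rule gives c_8 = Σ_{k_1+k_2=8} C(8; k_1,k_2) · ∏ g_i(k_i), where e^{-q} gives (-1)^k; (1+q)^3 gives the falling factorial (3)_k.
g_1(k) for k = 0…8: 1, -1, 1, -1, 1, -1, 1, -1, 1.
g_2(k) for k = 0…8: 1, 3, 6, 6, 0, 0, 0, 0, 0.
c_8 = Σ_k C(8,k)·g_1(k)·g_2(8−k) = 56·(-1)·6 + 28·1·6 + 8·(-1)·3 + 1·1·1 = −336 + 168 − 24 + 1 = -191.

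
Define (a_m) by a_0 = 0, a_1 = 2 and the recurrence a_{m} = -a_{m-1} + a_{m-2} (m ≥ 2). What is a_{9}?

The ordinary generating function has denominator 1 + y - y^2.
Iterating the recurrence: a_0,…,a_{9} = 0, 2, -2, 4, -6, 10, -16, 26, -42, 68.

68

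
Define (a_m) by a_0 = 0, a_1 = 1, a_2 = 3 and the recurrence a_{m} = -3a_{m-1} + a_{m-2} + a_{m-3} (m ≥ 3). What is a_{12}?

The ordinary generating function has denominator 1 + 3q - q^2 - q^3.
Iterating the recurrence: a_0,…,a_{12} = 0, 1, 3, -8, 28, -89, 287, -922, 2964, -9527, 30623, -98432, 316392.

316392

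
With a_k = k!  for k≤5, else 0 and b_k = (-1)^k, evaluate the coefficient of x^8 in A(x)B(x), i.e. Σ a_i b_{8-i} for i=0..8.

The convolution is the t^8 coefficient of A(t)B(t).
Σ = 1·1 + 1·(-1) + 2·1 + 6·(-1) + 24·1 + 120·(-1) + 0·1 + 0·(-1) + 0·1 = -100.

-100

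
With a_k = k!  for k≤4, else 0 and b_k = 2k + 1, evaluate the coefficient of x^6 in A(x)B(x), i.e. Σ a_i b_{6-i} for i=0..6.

The convolution is the t^6 coefficient of A(t)B(t).
Σ = 1·13 + 1·11 + 2·9 + 6·7 + 24·5 + 0·3 + 0·1 = 204.

204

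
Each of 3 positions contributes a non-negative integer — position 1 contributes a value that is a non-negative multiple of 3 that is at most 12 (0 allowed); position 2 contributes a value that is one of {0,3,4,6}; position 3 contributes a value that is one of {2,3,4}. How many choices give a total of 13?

4

The generating function for the choices is (1 + y³ + y⁶ + y⁹ + y¹²)·(1 + y³ + y⁴ + y⁶)·(y² + y³ + y⁴); the count is [y¹³].
(1 + y³ + y⁶ + y⁹ + y¹²) has coefficients 1,0,0,1,0,0,1,0,0,1,0,0,1 for degrees 0…12.
(1 + y³ + y⁴ + y⁶) has coefficients 1,0,0,1,1,0,1,0,0,0,0,0,0,0 for degrees 0…13.
Finally multiplying by (y² + y³ + y⁴), the product of all factors after the first has coefficients 0,0,1,1,1,1,2,2,2,1,1,0,0,0 for degrees 0…13.
[y¹³] = 1·0 + 1·1 + 1·2 + 1·1 + 1·0 = 4.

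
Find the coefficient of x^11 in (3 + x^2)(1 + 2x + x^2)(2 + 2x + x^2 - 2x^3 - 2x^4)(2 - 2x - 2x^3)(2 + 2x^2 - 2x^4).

(3 + x^2) has coefficients 3,0,1 for degrees 0…2.
(1 + 2x + x^2) has coefficients 1,2,1,0,0,0,0,0,0,0,0,0 for degrees 0…11.
Multiplying by (2 + 2x + x^2 - 2x^3 - 2x^4) gives running coefficients 2,6,7,2,-5,-6,-2,0,0,0,0,0 for degrees 0…11.
Multiplying by (2 - 2x - 2x^3) gives running coefficients 4,8,2,-14,-26,-16,4,14,12,4,0,0 for degrees 0…11.
Finally multiplying by (2 + 2x^2 - 2x^4), the product of all factors after the first has coefficients 8,16,12,-12,-56,-76,-48,24,84,68,16,-20 for degrees 0…11.
[x^11] = 3·(-20) + 1·68 = 8.

8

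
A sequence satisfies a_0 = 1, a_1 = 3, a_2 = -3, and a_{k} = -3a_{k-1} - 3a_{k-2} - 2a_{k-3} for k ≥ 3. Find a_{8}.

The ordinary generating function has denominator 1 + 3q + 3q^2 + 2q^3.
Iterating the recurrence: a_0,…,a_{8} = 1, 3, -3, -2, 9, -15, 22, -39, 81.

81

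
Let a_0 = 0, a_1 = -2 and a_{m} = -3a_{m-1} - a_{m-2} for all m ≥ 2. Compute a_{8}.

1974

The ordinary generating function has denominator 1 + 3x + x^2.
Iterating the recurrence: a_0,…,a_{8} = 0, -2, 6, -16, 42, -110, 288, -754, 1974.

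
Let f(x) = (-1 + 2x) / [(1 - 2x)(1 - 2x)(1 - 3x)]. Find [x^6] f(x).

The denominator gives the recurrence a_n = 7a_(n−1) − 16a_(n−2) + 12a_(n−3) for n ≥ 3; the numerator fixes a_0 = -1, a_1 = -5, a_2 = -19.
Iterating: -1, -5, -19, -65, -211, -665, -2059, so a_6 = -2059.

-2059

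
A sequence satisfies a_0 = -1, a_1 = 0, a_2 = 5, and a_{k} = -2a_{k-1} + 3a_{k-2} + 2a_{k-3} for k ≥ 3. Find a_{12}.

The ordinary generating function has denominator 1 + 2q - 3q^2 - 2q^3.
Iterating the recurrence: a_0,…,a_{12} = -1, 0, 5, -12, 39, -104, 301, -836, 2367, -6640, 18709, -52604, 148055.

148055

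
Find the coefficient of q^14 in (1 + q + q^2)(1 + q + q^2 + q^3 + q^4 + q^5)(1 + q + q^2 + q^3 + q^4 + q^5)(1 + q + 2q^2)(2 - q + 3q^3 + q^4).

(1 + q + q^2) has coefficients 1,1,1 for degrees 0…2.
(1 + q + q^2 + q^3 + q^4 + q^5) has coefficients 1,1,1,1,1,1,0,0,0,0,0,0,0,0,0 for degrees 0…14.
Multiplying by (1 + q + q^2 + q^3 + q^4 + q^5) gives running coefficients 1,2,3,4,5,6,5,4,3,2,1,0,0,0,0 for degrees 0…14.
Multiplying by (1 + q + 2q^2) gives running coefficients 1,3,7,11,15,19,21,21,17,13,9,5,2,0,0 for degrees 0…14.
Finally multiplying by (2 - q + 3q^3 + q^4), the product of all factors after the first has coefficients 2,5,11,18,29,47,63,77,85,91,89,73,55,38,24 for degrees 0…14.
[q^14] = 1·24 + 1·38 + 1·55 = 117.

117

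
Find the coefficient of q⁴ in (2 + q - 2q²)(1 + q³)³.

(2 + q - 2q²) has coefficients 2,1,-2 for degrees 0…2.
(1 + q³)³ has coefficients 1,0,0,3,0 for degrees 0…4.
[q⁴] = 2·0 + 1·3 − 2·0 = 3.

3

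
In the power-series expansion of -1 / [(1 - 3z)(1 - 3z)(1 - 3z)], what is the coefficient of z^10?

The denominator gives the recurrence a_n = 9a_(n−1) − 27a_(n−2) + 27a_(n−3) for n ≥ 3; the numerator fixes a_0 = -1, a_1 = -9, a_2 = -54.
Iterating: -1, -9, -54, -270, -1215, -5103, -20412, -78732, -295245, -1082565, -3897234, so a_10 = -3897234.

-3897234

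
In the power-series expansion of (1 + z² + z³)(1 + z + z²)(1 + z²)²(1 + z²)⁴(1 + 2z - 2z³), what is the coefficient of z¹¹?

38

(1 + z² + z³) has coefficients 1,0,1,1 for degrees 0…3.
(1 + z + z²) has coefficients 1,1,1,0,0,0,0,0,0,0,0,0 for degrees 0…11.
Multiplying by (1 + z²)² gives running coefficients 1,1,3,2,3,1,1,0,0,0,0,0 for degrees 0…11.
Multiplying by (1 + z²)⁴ gives running coefficients 1,1,7,6,21,15,35,20,35,15,21,6 for degrees 0…11.
Finally multiplying by (1 + 2z - 2z³), the product of all factors after the first has coefficients 1,3,9,18,31,43,53,48,45,15,11,-22 for degrees 0…11.
[z¹¹] = 1·(-22) + 1·15 + 1·45 = 38.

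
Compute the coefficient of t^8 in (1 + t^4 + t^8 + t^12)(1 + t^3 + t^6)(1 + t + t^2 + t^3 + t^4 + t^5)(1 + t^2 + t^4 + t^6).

(1 + t^4 + t^8 + t^12) has coefficients 1,0,0,0,1,0,0,0,1 for degrees 0…8.
(1 + t^3 + t^6) has coefficients 1,0,0,1,0,0,1,0,0 for degrees 0…8.
Multiplying by (1 + t + t^2 + t^3 + t^4 + t^5) gives running coefficients 1,1,1,2,2,2,2,2,2 for degrees 0…8.
Finally multiplying by (1 + t^2 + t^4 + t^6), the product of all factors after the first has coefficients 1,1,2,3,4,5,6,7,7 for degrees 0…8.
[t^8] = 1·7 + 1·4 + 1·1 = 12.

12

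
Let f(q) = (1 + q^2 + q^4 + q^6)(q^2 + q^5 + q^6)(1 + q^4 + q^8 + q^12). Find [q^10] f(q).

(1 + q^2 + q^4 + q^6) has coefficients 1,0,1,0,1,0,1 for degrees 0…6.
(q^2 + q^5 + q^6) has coefficients 0,0,1,0,0,1,1,0,0,0,0 for degrees 0…10.
Finally multiplying by (1 + q^4 + q^8 + q^12), the product of all factors after the first has coefficients 0,0,1,0,0,1,2,0,0,1,2 for degrees 0…10.
[q^10] = 1·2 + 1·0 + 1·2 + 1·0 = 4.

4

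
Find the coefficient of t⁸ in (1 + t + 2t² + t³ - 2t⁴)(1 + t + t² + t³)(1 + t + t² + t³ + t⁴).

0

(1 + t + 2t² + t³ - 2t⁴) has coefficients 1,1,2,1,-2 for degrees 0…4.
(1 + t + t² + t³) has coefficients 1,1,1,1,0,0,0,0,0 for degrees 0…8.
Finally multiplying by (1 + t + t² + t³ + t⁴), the product of all factors after the first has coefficients 1,2,3,4,4,3,2,1,0 for degrees 0…8.
[t⁸] = 1·0 + 1·1 + 2·2 + 1·3 − 2·4 = 0.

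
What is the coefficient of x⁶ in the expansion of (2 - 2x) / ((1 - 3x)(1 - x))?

The denominator gives the recurrence a_n = 4a_(n−1) − 3a_(n−2) for n ≥ 3; the numerator fixes a_0 = 2, a_1 = 6, a_2 = 18.
Iterating: 2, 6, 18, 54, 162, 486, 1458, so a_6 = 1458.

1458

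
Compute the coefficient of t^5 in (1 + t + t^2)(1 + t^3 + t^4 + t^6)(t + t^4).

(1 + t + t^2) has coefficients 1,1,1 for degrees 0…2.
(1 + t^3 + t^4 + t^6) has coefficients 1,0,0,1,1,0 for degrees 0…5.
Finally multiplying by (t + t^4), the product of all factors after the first has coefficients 0,1,0,0,2,1 for degrees 0…5.
[t^5] = 1·1 + 1·2 + 1·0 = 3.

3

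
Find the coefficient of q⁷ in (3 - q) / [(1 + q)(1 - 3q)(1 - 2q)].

12695

The denominator gives the recurrence a_n = 4a_(n−1) − a_(n−2) − 6a_(n−3) for n ≥ 3; the numerator fixes a_0 = 3, a_1 = 11, a_2 = 41.
Iterating: 3, 11, 41, 135, 433, 1351, 4161, 12695, so a_7 = 12695.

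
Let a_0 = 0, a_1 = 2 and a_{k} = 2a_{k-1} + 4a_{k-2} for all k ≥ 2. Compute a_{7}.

1664

The ordinary generating function has denominator 1 - 2q - 4q^2.
Iterating the recurrence: a_0,…,a_{7} = 0, 2, 4, 16, 48, 160, 512, 1664.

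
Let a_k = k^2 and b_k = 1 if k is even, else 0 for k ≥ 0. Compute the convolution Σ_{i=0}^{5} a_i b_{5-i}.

Write out a_i and b_{5-i} for i = 0,…,5 and sum the products.
Σ = 0·0 + 1·1 + 4·0 + 9·1 + 16·0 + 25·1 = 35.

35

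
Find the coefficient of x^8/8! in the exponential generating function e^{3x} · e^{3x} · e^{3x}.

The EGF product rule gives c_8 = Σ_{k_1+k_2+k_3=8} C(8; k_1,k_2,k_3) · ∏ g_i(k_i), where e^{3x} gives (3)^k; e^{3x} gives (3)^k; e^{3x} gives (3)^k.
g_1(k) for k = 0…8: 1, 3, 9, 27, 81, 243, 729, 2187, 6561.
g_2(k) for k = 0…8: 1, 3, 9, 27, 81, 243, 729, 2187, 6561.
g_3(k) for k = 0…8: 1, 3, 9, 27, 81, 243, 729, 2187, 6561.
First combine the last two factors: h(k) = Σ_j C(k,j)·g_2(j)·g_3(k−j) for k = 0…8: 1, 6, 36, 216, 1296, 7776, 46656, 279936, 1679616.
c_8 = Σ_k C(8,k)·g_1(k)·h(8−k) = 1·1·1679616 + 8·3·279936 + 28·9·46656 + 56·27·7776 + 70·81·1296 + 56·243·216 + 28·729·36 + 8·2187·6 + 1·6561·1 = 1679616 + 6718464 + 11757312 + 11757312 + 7348320 + 2939328 + 734832 + 104976 + 6561 = 43046721.

43046721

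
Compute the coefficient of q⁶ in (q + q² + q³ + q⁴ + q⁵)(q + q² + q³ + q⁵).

4

(q + q² + q³ + q⁴ + q⁵) has coefficients 0,1,1,1,1,1 for degrees 0…5.
(q + q² + q³ + q⁵) has coefficients 0,1,1,1,0,1,0 for degrees 0…6.
[q⁶] = 1·1 + 1·0 + 1·1 + 1·1 + 1·1 = 4.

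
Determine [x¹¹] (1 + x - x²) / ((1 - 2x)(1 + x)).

1707

The denominator gives the recurrence a_n = a_(n−1) + 2a_(n−2) for n ≥ 3; the numerator fixes a_0 = 1, a_1 = 2, a_2 = 3.
Iterating: 1, 2, 3, 7, 13, 27, 53, 107, 213, 427, 853, 1707, so a_11 = 1707.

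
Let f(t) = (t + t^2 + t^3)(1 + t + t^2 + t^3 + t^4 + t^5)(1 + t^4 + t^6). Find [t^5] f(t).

(t + t^2 + t^3) has coefficients 0,1,1,1 for degrees 0…3.
(1 + t + t^2 + t^3 + t^4 + t^5) has coefficients 1,1,1,1,1,1 for degrees 0…5.
Finally multiplying by (1 + t^4 + t^6), the product of all factors after the first has coefficients 1,1,1,1,2,2 for degrees 0…5.
[t^5] = 1·2 + 1·1 + 1·1 = 4.

4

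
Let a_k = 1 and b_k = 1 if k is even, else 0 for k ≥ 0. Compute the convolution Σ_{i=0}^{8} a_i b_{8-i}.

5

This is [x^8] in the product of the two ordinary generating functions.
Σ = 1·1 + 1·0 + 1·1 + 1·0 + 1·1 + 1·0 + 1·1 + 1·0 + 1·1 = 5.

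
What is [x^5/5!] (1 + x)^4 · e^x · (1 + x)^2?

The EGF product rule gives c_5 = Σ_{k_1+k_2+k_3=5} C(5; k_1,k_2,k_3) · ∏ g_i(k_i), where (1+x)^4 gives the falling factorial (4)_k; e^x gives (1)^k; (1+x)^2 gives the falling factorial (2)_k.
g_1(k) for k = 0…5: 1, 4, 12, 24, 24, 0.
g_2(k) for k = 0…5: 1, 1, 1, 1, 1, 1.
g_3(k) for k = 0…5: 1, 2, 2, 0, 0, 0.
First combine the last two factors: h(k) = Σ_j C(k,j)·g_2(j)·g_3(k−j) for k = 0…5: 1, 3, 7, 13, 21, 31.
c_5 = Σ_k C(5,k)·g_1(k)·h(5−k) = 1·1·31 + 5·4·21 + 10·12·13 + 10·24·7 + 5·24·3 = 31 + 420 + 1560 + 1680 + 360 = 4051.

4051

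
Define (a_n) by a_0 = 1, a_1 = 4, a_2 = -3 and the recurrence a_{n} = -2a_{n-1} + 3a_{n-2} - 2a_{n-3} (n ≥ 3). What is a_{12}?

-473569

The ordinary generating function has denominator 1 + 2q - 3q^2 + 2q^3.
Iterating the recurrence: a_0,…,a_{12} = 1, 4, -3, 16, -49, 152, -483, 1520, -4793, 15112, -47643, 150208, -473569.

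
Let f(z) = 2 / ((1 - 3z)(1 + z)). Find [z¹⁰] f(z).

88574

Partial fractions give a closed form: a_n = (3/2)·3^n + (1/2)·(-1)^n.
At n = 10: a_10 = 88574.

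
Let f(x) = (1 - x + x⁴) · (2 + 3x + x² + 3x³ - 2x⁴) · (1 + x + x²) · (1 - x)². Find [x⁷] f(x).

7

(1 - x + x⁴) has coefficients 1,-1,0,0,1 for degrees 0…4.
(2 + 3x + x² + 3x³ - 2x⁴) has coefficients 2,3,1,3,-2,0,0,0 for degrees 0…7.
Multiplying by (1 + x + x²) gives running coefficients 2,5,6,7,2,1,-2,0 for degrees 0…7.
Finally multiplying by (1 - x)², the product of all factors after the first has coefficients 2,1,-2,0,-6,4,-2,5 for degrees 0…7.
[x⁷] = 1·5 − 1·(-2) + 1·0 = 7.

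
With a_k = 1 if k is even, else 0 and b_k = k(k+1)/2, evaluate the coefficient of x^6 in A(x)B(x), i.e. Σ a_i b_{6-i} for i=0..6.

34

The convolution is the x^6 coefficient of A(x)B(x).
Σ = 1·21 + 0·15 + 1·10 + 0·6 + 1·3 + 0·1 + 1·0 = 34.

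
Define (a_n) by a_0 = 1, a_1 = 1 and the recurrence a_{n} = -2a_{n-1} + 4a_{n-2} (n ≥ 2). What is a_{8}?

The ordinary generating function has denominator 1 + 2z - 4z^2.
Iterating the recurrence: a_0,…,a_{8} = 1, 1, 2, 0, 8, -16, 64, -192, 640.

640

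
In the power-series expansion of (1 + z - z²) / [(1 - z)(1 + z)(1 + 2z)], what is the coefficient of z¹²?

1366

The denominator gives the recurrence a_n = −2a_(n−1) + a_(n−2) + 2a_(n−3) for n ≥ 3; the numerator fixes a_0 = 1, a_1 = -1, a_2 = 2.
Iterating: 1, -1, 2, -3, 6, -11, 22, -43, 86, -171, 342, -683, 1366, so a_12 = 1366.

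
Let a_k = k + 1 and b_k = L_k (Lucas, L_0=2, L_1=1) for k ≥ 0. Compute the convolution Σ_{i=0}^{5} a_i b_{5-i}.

66

The convolution is the x^5 coefficient of A(x)B(x).
Σ = 1·11 + 2·7 + 3·4 + 4·3 + 5·1 + 6·2 = 66.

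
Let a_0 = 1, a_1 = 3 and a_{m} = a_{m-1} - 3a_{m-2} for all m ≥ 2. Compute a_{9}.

The ordinary generating function has denominator 1 - y + 3y^2.
Iterating the recurrence: a_0,…,a_{9} = 1, 3, 0, -9, -9, 18, 45, -9, -144, -117.

-117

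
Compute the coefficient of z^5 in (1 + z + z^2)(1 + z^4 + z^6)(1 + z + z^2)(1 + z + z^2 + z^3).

(1 + z + z^2) has coefficients 1,1,1 for degrees 0…2.
(1 + z^4 + z^6) has coefficients 1,0,0,0,1,0 for degrees 0…5.
Multiplying by (1 + z + z^2) gives running coefficients 1,1,1,0,1,1 for degrees 0…5.
Finally multiplying by (1 + z + z^2 + z^3), the product of all factors after the first has coefficients 1,2,3,3,3,3 for degrees 0…5.
[z^5] = 1·3 + 1·3 + 1·3 = 9.

9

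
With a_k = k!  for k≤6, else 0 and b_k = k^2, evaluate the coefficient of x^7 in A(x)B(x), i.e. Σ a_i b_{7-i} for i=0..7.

This is [x^7] in the product of the two ordinary generating functions.
Σ = 1·49 + 1·36 + 2·25 + 6·16 + 24·9 + 120·4 + 720·1 + 0·0 = 1647.

1647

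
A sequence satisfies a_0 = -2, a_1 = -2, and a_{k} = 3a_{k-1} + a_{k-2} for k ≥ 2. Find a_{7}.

-3098

The ordinary generating function has denominator 1 - 3y - y^2.
Iterating the recurrence: a_0,…,a_{7} = -2, -2, -8, -26, -86, -284, -938, -3098.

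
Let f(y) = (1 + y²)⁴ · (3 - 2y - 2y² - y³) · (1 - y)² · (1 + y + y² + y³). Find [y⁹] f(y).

(1 + y²)⁴ has coefficients 1,0,4,0,6,0,4,0,1 for degrees 0…8.
(3 - 2y - 2y² - y³) has coefficients 3,-2,-2,-1,0,0,0,0,0,0 for degrees 0…9.
Multiplying by (1 - y)² gives running coefficients 3,-8,5,1,0,-1,0,0,0,0 for degrees 0…9.
Finally multiplying by (1 + y + y² + y³), the product of all factors after the first has coefficients 3,-5,0,1,-2,5,0,-1,-1,0 for degrees 0…9.
[y⁹] = 1·0 + 4·(-1) + 6·5 + 4·1 + 1·(-5) = 25.

25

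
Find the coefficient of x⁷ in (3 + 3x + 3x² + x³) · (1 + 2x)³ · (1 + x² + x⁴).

115

(3 + 3x + 3x² + x³) has coefficients 3,3,3,1 for degrees 0…3.
(1 + 2x)³ has coefficients 1,6,12,8,0,0,0,0 for degrees 0…7.
Finally multiplying by (1 + x² + x⁴), the product of all factors after the first has coefficients 1,6,13,14,13,14,12,8 for degrees 0…7.
[x⁷] = 3·8 + 3·12 + 3·14 + 1·13 = 115.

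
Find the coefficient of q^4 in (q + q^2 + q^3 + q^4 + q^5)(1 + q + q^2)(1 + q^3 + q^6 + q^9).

4

(q + q^2 + q^3 + q^4 + q^5) has coefficients 0,1,1,1,1 for degrees 0…4.
(1 + q + q^2) has coefficients 1,1,1,0,0 for degrees 0…4.
Finally multiplying by (1 + q^3 + q^6 + q^9), the product of all factors after the first has coefficients 1,1,1,1,1 for degrees 0…4.
[q^4] = 1·1 + 1·1 + 1·1 + 1·1 = 4.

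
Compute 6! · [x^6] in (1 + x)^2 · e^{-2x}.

The EGF product rule gives c_6 = Σ_{k_1+k_2=6} C(6; k_1,k_2) · ∏ g_i(k_i), where (1+x)^2 gives the falling factorial (2)_k; e^{-2x} gives (-2)^k.
g_1(k) for k = 0…6: 1, 2, 2, 0, 0, 0, 0.
g_2(k) for k = 0…6: 1, -2, 4, -8, 16, -32, 64.
c_6 = Σ_k C(6,k)·g_1(k)·g_2(6−k) = 1·1·64 + 6·2·(-32) + 15·2·16 = 64 − 384 + 480 = 160.

160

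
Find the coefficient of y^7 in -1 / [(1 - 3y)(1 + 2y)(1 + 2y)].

-347

The denominator gives the recurrence a_n = −a_(n−1) + 8a_(n−2) + 12a_(n−3) for n ≥ 3; the numerator fixes a_0 = -1, a_1 = 1, a_2 = -9.
Iterating: -1, 1, -9, 5, -65, -3, -457, -347, so a_7 = -347.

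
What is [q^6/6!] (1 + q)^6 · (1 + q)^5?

The EGF product rule gives c_6 = Σ_{k_1+k_2=6} C(6; k_1,k_2) · ∏ g_i(k_i), where (1+q)^6 gives the falling factorial (6)_k; (1+q)^5 gives the falling factorial (5)_k.
g_1(k) for k = 0…6: 1, 6, 30, 120, 360, 720, 720.
g_2(k) for k = 0…6: 1, 5, 20, 60, 120, 120, 0.
c_6 = Σ_k C(6,k)·g_1(k)·g_2(6−k) = 6·6·120 + 15·30·120 + 20·120·60 + 15·360·20 + 6·720·5 + 1·720·1 = 4320 + 54000 + 144000 + 108000 + 21600 + 720 = 332640.

332640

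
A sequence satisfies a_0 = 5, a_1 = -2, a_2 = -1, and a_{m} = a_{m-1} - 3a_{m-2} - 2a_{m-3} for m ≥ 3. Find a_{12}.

-193

The ordinary generating function has denominator 1 - t + 3t^2 + 2t^3.
Iterating the recurrence: a_0,…,a_{12} = 5, -2, -1, -5, 2, 19, 23, -38, -145, -77, 434, 955, -193.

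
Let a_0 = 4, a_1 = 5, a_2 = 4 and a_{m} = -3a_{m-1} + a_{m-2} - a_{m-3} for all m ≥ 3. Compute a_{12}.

The ordinary generating function has denominator 1 + 3q - q^2 + q^3.
Iterating the recurrence: a_0,…,a_{12} = 4, 5, 4, -11, 32, -111, 376, -1271, 4300, -14547, 49212, -166483, 563208.

563208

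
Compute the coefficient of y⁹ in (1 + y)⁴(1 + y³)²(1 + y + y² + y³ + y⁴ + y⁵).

46

(1 + y)⁴ has coefficients 1,4,6,4,1 for degrees 0…4.
(1 + y³)² has coefficients 1,0,0,2,0,0,1,0,0,0 for degrees 0…9.
Finally multiplying by (1 + y + y² + y³ + y⁴ + y⁵), the product of all factors after the first has coefficients 1,1,1,3,3,3,3,3,3,1 for degrees 0…9.
[y⁹] = 1·1 + 4·3 + 6·3 + 4·3 + 1·3 = 46.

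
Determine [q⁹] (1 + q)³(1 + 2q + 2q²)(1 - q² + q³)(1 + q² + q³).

11

(1 + q)³ has coefficients 1,3,3,1 for degrees 0…3.
(1 + 2q + 2q²) has coefficients 1,2,2,0,0,0,0,0,0,0 for degrees 0…9.
Multiplying by (1 - q² + q³) gives running coefficients 1,2,1,-1,0,2,0,0,0,0 for degrees 0…9.
Finally multiplying by (1 + q² + q³), the product of all factors after the first has coefficients 1,2,2,2,3,2,-1,2,2,0 for degrees 0…9.
[q⁹] = 1·0 + 3·2 + 3·2 + 1·(-1) = 11.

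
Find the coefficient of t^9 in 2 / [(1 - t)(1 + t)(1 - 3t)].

44286

Partial fractions give a closed form: a_n = (-1/2)·1^n + (1/4)·(-1)^n + (9/4)·3^n.
At n = 9: a_9 = 44286.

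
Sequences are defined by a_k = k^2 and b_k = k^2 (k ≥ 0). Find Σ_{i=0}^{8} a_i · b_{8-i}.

1092

Write out a_i and b_{8-i} for i = 0,…,8 and sum the products.
Σ = 0·64 + 1·49 + 4·36 + 9·25 + 16·16 + 25·9 + 36·4 + 49·1 + 64·0 = 1092.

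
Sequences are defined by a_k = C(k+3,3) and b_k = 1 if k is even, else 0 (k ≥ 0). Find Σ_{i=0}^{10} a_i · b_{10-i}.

This is [x^10] in the product of the two ordinary generating functions.
Σ = 1·1 + 4·0 + 10·1 + 20·0 + 35·1 + 56·0 + 84·1 + 120·0 + 165·1 + 220·0 + 286·1 = 581.

581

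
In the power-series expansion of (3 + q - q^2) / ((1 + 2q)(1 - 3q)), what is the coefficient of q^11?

340641

The denominator gives the recurrence a_n = a_(n−1) + 6a_(n−2) for n ≥ 3; the numerator fixes a_0 = 3, a_1 = 4, a_2 = 21.
Iterating: 3, 4, 21, 45, 171, 441, 1467, 4113, 12915, 37593, 115083, 340641, so a_11 = 340641.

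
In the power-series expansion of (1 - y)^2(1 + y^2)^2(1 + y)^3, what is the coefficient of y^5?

(1 - y)^2 has coefficients 1,-2,1 for degrees 0…2.
(1 + y^2)^2 has coefficients 1,0,2,0,1,0 for degrees 0…5.
Finally multiplying by (1 + y)^3, the product of all factors after the first has coefficients 1,3,5,7,7,5 for degrees 0…5.
[y^5] = 1·5 − 2·7 + 1·7 = -2.

-2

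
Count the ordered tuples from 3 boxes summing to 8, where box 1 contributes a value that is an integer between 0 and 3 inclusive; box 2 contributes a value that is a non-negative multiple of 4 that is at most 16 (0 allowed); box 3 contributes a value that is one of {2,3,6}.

3

The generating function for the choices is (1 + y + y² + y³)·(1 + y⁴ + y⁸ + y¹² + y¹⁶)·(y² + y³ + y⁶); the count is [y⁸].
(1 + y + y² + y³) has coefficients 1,1,1,1 for degrees 0…3.
(1 + y⁴ + y⁸ + y¹² + y¹⁶) has coefficients 1,0,0,0,1,0,0,0,1 for degrees 0…8.
Finally multiplying by (y² + y³ + y⁶), the product of all factors after the first has coefficients 0,0,1,1,0,0,2,1,0 for degrees 0…8.
[y⁸] = 1·0 + 1·1 + 1·2 + 1·0 = 3.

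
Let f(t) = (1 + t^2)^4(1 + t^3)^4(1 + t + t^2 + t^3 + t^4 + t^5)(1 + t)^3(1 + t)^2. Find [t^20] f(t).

(1 + t^2)^4 has coefficients 1,0,4,0,6,0,4,0,1 for degrees 0…8.
(1 + t^3)^4 has coefficients 1,0,0,4,0,0,6,0,0,4,0,0,1,0,0,0,0,0,0,0,0 for degrees 0…20.
Multiplying by (1 + t + t^2 + t^3 + t^4 + t^5) gives running coefficients 1,1,1,5,5,5,10,10,10,10,10,10,5,5,5,1,1,1,0,0,0 for degrees 0…20.
Multiplying by (1 + t)^3 gives running coefficients 1,4,7,12,24,36,45,60,75,80,80,80,75,60,45,36,24,12,7,4,1 for degrees 0…20.
Finally multiplying by (1 + t)^2, the product of all factors after the first has coefficients 1,6,16,30,55,96,141,186,240,290,315,320,315,290,240,186,141,96,55,30,16 for degrees 0…20.
[t^20] = 1·16 + 4·55 + 6·141 + 4·240 + 1·315 = 2357.

2357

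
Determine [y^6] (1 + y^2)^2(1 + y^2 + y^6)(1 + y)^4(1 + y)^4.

(1 + y^2)^2 has coefficients 1,0,2,0,1 for degrees 0…4.
(1 + y^2 + y^6) has coefficients 1,0,1,0,0,0,1 for degrees 0…6.
Multiplying by (1 + y)^4 gives running coefficients 1,4,7,8,7,4,2 for degrees 0…6.
Finally multiplying by (1 + y)^4, the product of all factors after the first has coefficients 1,8,29,64,98,112,99 for degrees 0…6.
[y^6] = 1·99 + 2·98 + 1·29 = 324.

324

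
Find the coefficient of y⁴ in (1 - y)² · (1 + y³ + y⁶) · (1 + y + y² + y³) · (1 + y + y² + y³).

-2

(1 - y)² has coefficients 1,-2,1 for degrees 0…2.
(1 + y³ + y⁶) has coefficients 1,0,0,1,0 for degrees 0…4.
Multiplying by (1 + y + y² + y³) gives running coefficients 1,1,1,2,1 for degrees 0…4.
Finally multiplying by (1 + y + y² + y³), the product of all factors after the first has coefficients 1,2,3,5,5 for degrees 0…4.
[y⁴] = 1·5 − 2·5 + 1·3 = -2.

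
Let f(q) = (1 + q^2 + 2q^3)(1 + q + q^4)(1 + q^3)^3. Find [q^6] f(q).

(1 + q^2 + 2q^3) has coefficients 1,0,1,2 for degrees 0…3.
(1 + q + q^4) has coefficients 1,1,0,0,1,0,0 for degrees 0…6.
Finally multiplying by (1 + q^3)^3, the product of all factors after the first has coefficients 1,1,0,3,4,0,3 for degrees 0…6.
[q^6] = 1·3 + 1·4 + 2·3 = 13.

13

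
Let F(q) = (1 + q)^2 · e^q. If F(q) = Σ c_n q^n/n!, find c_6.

43

The EGF product rule gives c_6 = Σ_{k_1+k_2=6} C(6; k_1,k_2) · ∏ g_i(k_i), where (1+q)^2 gives the falling factorial (2)_k; e^q gives (1)^k.
g_1(k) for k = 0…6: 1, 2, 2, 0, 0, 0, 0.
g_2(k) for k = 0…6: 1, 1, 1, 1, 1, 1, 1.
c_6 = Σ_k C(6,k)·g_1(k)·g_2(6−k) = 1·1·1 + 6·2·1 + 15·2·1 = 1 + 12 + 30 = 43.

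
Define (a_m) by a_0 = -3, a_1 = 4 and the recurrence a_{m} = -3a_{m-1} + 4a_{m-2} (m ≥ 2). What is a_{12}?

The ordinary generating function has denominator 1 + 3z - 4z^2.
Iterating the recurrence: a_0,…,a_{12} = -3, 4, -24, 88, -360, 1432, -5736, 22936, -91752, 367000, -1468008, 5872024, -23488104.

-23488104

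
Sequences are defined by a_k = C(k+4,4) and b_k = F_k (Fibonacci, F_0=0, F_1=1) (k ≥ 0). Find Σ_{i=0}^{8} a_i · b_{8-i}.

1383

Write out a_i and b_{8-i} for i = 0,…,8 and sum the products.
Σ = 1·21 + 5·13 + 15·8 + 35·5 + 70·3 + 126·2 + 210·1 + 330·1 + 495·0 = 1383.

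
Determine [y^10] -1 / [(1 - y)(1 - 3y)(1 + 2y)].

-53417

Partial fractions give a closed form: a_n = (1/6)·1^n + (-9/10)·3^n + (-4/15)·(-2)^n.
At n = 10: a_10 = -53417.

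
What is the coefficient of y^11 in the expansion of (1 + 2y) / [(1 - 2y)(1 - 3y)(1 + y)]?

658840

Partial fractions give a closed form: a_n = (-8/3)·2^n + (15/4)·3^n + (-1/12)·(-1)^n.
At n = 11: a_11 = 658840.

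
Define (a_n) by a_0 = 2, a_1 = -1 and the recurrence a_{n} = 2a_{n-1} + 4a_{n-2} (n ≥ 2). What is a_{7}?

1216

The ordinary generating function has denominator 1 - 2z - 4z^2.
Iterating the recurrence: a_0,…,a_{7} = 2, -1, 6, 8, 40, 112, 384, 1216.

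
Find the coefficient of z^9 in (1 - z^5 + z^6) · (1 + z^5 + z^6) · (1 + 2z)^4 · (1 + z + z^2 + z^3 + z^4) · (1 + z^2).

(1 - z^5 + z^6) has coefficients 1,0,0,0,0,-1,1 for degrees 0…6.
(1 + z^5 + z^6) has coefficients 1,0,0,0,0,1,1,0,0,0 for degrees 0…9.
Multiplying by (1 + 2z)^4 gives running coefficients 1,8,24,32,16,1,9,32,56,48 for degrees 0…9.
Multiplying by (1 + z + z^2 + z^3 + z^4) gives running coefficients 1,9,33,65,81,81,82,90,114,146 for degrees 0…9.
Finally multiplying by (1 + z^2), the product of all factors after the first has coefficients 1,9,34,74,114,146,163,171,196,236 for degrees 0…9.
[z^9] = 1·236 − 1·114 + 1·74 = 196.

196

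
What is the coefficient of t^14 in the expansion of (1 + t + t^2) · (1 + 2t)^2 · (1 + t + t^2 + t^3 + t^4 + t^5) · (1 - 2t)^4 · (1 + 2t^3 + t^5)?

108

(1 + t + t^2) has coefficients 1,1,1 for degrees 0…2.
(1 + 2t)^2 has coefficients 1,4,4,0,0,0,0,0,0,0,0,0,0,0,0 for degrees 0…14.
Multiplying by (1 + t + t^2 + t^3 + t^4 + t^5) gives running coefficients 1,5,9,9,9,9,8,4,0,0,0,0,0,0,0 for degrees 0…14.
Multiplying by (1 - 2t)^4 gives running coefficients 1,-3,-7,25,9,-55,8,12,16,-16,0,64,0,0,0 for degrees 0…14.
Finally multiplying by (1 + 2t^3 + t^5), the product of all factors after the first has coefficients 1,-3,-7,27,3,-68,55,23,-69,9,-31,104,-20,16,112 for degrees 0…14.
[t^14] = 1·112 + 1·16 + 1·(-20) = 108.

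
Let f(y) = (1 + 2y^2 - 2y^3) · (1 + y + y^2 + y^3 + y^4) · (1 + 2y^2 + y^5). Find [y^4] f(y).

7

(1 + 2y^2 - 2y^3) has coefficients 1,0,2,-2 for degrees 0…3.
(1 + y + y^2 + y^3 + y^4) has coefficients 1,1,1,1,1 for degrees 0…4.
Finally multiplying by (1 + 2y^2 + y^5), the product of all factors after the first has coefficients 1,1,3,3,3 for degrees 0…4.
[y^4] = 1·3 + 2·3 − 2·1 = 7.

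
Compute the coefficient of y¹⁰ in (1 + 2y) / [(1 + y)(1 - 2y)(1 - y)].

Partial fractions give a closed form: a_n = (-1/6)·(-1)^n + (8/3)·2^n + (-3/2)·1^n.
At n = 10: a_10 = 2729.

2729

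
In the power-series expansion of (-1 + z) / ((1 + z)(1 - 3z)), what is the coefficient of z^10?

-29525

Partial fractions give a closed form: a_n = (-1/2)·(-1)^n + (-1/2)·3^n.
At n = 10: a_10 = -29525.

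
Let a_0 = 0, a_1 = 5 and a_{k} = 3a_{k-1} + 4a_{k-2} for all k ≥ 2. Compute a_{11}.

The ordinary generating function has denominator 1 - 3z - 4z^2.
Iterating the recurrence: a_0,…,a_{11} = 0, 5, 15, 65, 255, 1025, 4095, 16385, 65535, 262145, 1048575, 4194305.

4194305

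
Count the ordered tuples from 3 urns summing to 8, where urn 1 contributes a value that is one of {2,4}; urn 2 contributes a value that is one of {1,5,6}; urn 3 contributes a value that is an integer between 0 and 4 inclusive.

3

The generating function for the choices is (x^2 + x^4)·(x + x^5 + x^6)·(1 + x + x^2 + x^3 + x^4); the count is [x^8].
(x^2 + x^4) has coefficients 0,0,1,0,1 for degrees 0…4.
(x + x^5 + x^6) has coefficients 0,1,0,0,0,1,1,0,0 for degrees 0…8.
Finally multiplying by (1 + x + x^2 + x^3 + x^4), the product of all factors after the first has coefficients 0,1,1,1,1,2,2,2,2 for degrees 0…8.
[x^8] = 1·2 + 1·1 = 3.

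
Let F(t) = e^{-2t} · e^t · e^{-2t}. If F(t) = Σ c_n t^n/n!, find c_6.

729

The EGF product rule gives c_6 = Σ_{k_1+k_2+k_3=6} C(6; k_1,k_2,k_3) · ∏ g_i(k_i), where e^{-2t} gives (-2)^k; e^t gives (1)^k; e^{-2t} gives (-2)^k.
g_1(k) for k = 0…6: 1, -2, 4, -8, 16, -32, 64.
g_2(k) for k = 0…6: 1, 1, 1, 1, 1, 1, 1.
g_3(k) for k = 0…6: 1, -2, 4, -8, 16, -32, 64.
First combine the last two factors: h(k) = Σ_j C(k,j)·g_2(j)·g_3(k−j) for k = 0…6: 1, -1, 1, -1, 1, -1, 1.
c_6 = Σ_k C(6,k)·g_1(k)·h(6−k) = 1·1·1 + 6·(-2)·(-1) + 15·4·1 + 20·(-8)·(-1) + 15·16·1 + 6·(-32)·(-1) + 1·64·1 = 1 + 12 + 60 + 160 + 240 + 192 + 64 = 729.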